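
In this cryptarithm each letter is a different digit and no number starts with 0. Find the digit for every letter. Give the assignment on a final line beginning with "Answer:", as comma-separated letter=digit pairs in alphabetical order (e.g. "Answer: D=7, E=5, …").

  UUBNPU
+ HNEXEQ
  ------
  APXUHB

Step 1. [col 1: U + Q ≡ B (mod 10)] no forcing yet in column 1 (carry-in 0); U=3 is free and consistent — try it, so U=3.
Step 2. [col 1: U + Q ≡ B (mod 10)] no forcing yet in column 1 (carry-in 0); Q=8 is free and consistent — try it ⇒ Q=8.
Step 3. [col 1: U + Q ≡ B (mod 10)] column 1: given U=3, Q=8, carry-in 0, and digits 3,8 already taken and all letters distinct, U+Q≡B (mod 10) forces B=1, so B=1.
Step 4. [col 2: P + E ≡ H (mod 10)] column 2 (P + E ≡ H (mod 10), carry-in 1) doesn't pin H yet; pick H=5 and continue, so H=5.
Step 5. [col 2: P + E ≡ H (mod 10)] E=4 is one option consistent with column 2 (P + E ≡ H (mod 10), carry-in 1) — take it, so E=4.
Step 6. [col 2: P + E ≡ H (mod 10)] column 2: given E=4, H=5, carry-in 1, and digits 1,3,4,5,8 already taken and all letters distinct, P+E≡H (mod 10) forces P=0, so P=0.
Step 7. [col 3: N + X ≡ U (mod 10)] column 3 (N + X ≡ U (mod 10), carry-in 0) doesn't pin N yet; pick N=7 and continue. So N=7.
Step 8. [col 3: N + X ≡ U (mod 10)] column 3 reads N+X+carry(0)=U with N=7, U=3; with digits 0,1,3,4,5,7,8 already taken and all letters distinct, the only value for X is 6. So X=6.
Step 9. [col 6: U + H ≡ A (mod 10)] column 6 reads U+H+carry(1)=A with U=3, H=5; with digits 0,1,3,4,5,6,7,8 already taken and all letters distinct, the only value for A is 9 ⇒ A=9.

Answer: A=9, B=1, E=4, H=5, N=7, P=0, Q=8, U=3, X=6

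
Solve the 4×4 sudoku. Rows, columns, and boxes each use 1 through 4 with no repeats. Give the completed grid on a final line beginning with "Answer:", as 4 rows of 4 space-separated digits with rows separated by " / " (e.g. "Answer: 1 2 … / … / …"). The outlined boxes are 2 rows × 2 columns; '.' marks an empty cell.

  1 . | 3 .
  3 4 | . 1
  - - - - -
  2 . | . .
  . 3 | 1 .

Step 1. [r1c4∈{2,4}] 4 has one home in row 1: r1c4. So r1c4=4.
Step 2. [r2c3∈{2}] nothing but 2 survives at r2c3. So r2c3=2.
Step 3. [r1c2∈{2}] nothing but 2 survives at r1c2, so r1c2=2.
Step 4. [r4c4∈{2}] nothing but 2 survives at r4c4, so r4c4=2.
Step 5. [r3c2∈{1}] only 1 remains possible at r3c2. So r3c2=1.
Step 6. [r3c4∈{3}] r3c4's peers cover all but 3, so r3c4=3.
Step 7. [r4c1∈{4}] r4c1 is down to just 4, so r4c1=4.
Step 8. [r3c3∈{4}] r3c3's peers cover all but 4. So r3c3=4.

Answer: 1 2 3 4 / 3 4 2 1 / 2 1 4 3 / 4 3 1 2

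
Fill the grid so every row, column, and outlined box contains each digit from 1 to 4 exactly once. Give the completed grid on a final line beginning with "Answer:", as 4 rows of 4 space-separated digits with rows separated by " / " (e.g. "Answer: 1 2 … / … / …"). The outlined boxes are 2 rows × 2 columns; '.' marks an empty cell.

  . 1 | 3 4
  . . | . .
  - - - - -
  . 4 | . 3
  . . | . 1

Step 1. [r1c1∈{2}] r1c1 has the single candidate 2. So r1c1=2.
Step 2. [r4c2∈{2,3}] in col 2, 2 fits only at r4c2 ⇒ r4c2=2.
Step 3. [r2c4∈{2}] r2c4's peers cover all but 2 ⇒ r2c4=2.
Step 4. [r2c1∈{3,4}] in row 2, 4 fits only at r2c1, so r2c1=4.
Step 5. [r2c2∈{3}] r2c2 is down to just 3. So r2c2=3.
Step 6. [r3c3∈{2}] r3c3's peers cover all but 2 ⇒ r3c3=2.
Step 7. [r2c3∈{1}] r2c3 is down to just 1 ⇒ r2c3=1.
Step 8. [r3c1∈{1}] only 1 remains possible at r3c1. So r3c1=1.
Step 9. [r4c1∈{3}] r4c1's peers cover all but 3. So r4c1=3.
Step 10. [r4c3∈{4}] r4c3's peers cover all but 4. So r4c3=4.

Answer: 2 1 3 4 / 4 3 1 2 / 1 4 2 3 / 3 2 4 1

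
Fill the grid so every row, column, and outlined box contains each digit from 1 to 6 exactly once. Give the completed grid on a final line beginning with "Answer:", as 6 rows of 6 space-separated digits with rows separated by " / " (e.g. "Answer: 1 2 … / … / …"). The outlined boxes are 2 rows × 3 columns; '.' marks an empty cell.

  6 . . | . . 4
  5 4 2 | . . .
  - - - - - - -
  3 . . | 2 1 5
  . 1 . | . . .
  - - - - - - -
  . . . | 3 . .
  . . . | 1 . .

Step 1. [r3c3∈{4,6}] r3c3 is the only open cell in row 3 admitting 4, so r3c3=4.
Step 2. [r1c5∈{2,3,5}] r1c5 is the only open cell in row 1 admitting 2. So r1c5=2.
Step 3. [r3c2∈{6}] only 6 remains possible at r3c2, so r3c2=6.
Step 4. [r2c4∈{6}] nothing but 6 survives at r2c4. So r2c4=6.
Step 5. [r5c1∈{1,2,4}] in col 1, 1 fits only at r5c1. So r5c1=1.
Step 6. [r5c5∈{4,5,6}] 4 has one home in row 5: r5c5. So r5c5=4.
Step 7. [r6c5∈{5,6}] 5 has one home in col 5: r6c5, so r6c5=5.
Step 8. [r5c2∈{2,5}] in col 2, 5 fits only at r5c2 ⇒ r5c2=5.
Step 9. [r6c2∈{2,3}] in col 2, 2 fits only at r6c2, so r6c2=2.
Step 10. [r6c6∈{6}] only 6 remains possible at r6c6 ⇒ r6c6=6.
Step 11. [r2c5∈{3}] r2c5 is down to just 3. So r2c5=3.
Step 12. [r6c3∈{3}] only 3 remains possible at r6c3. So r6c3=3.
Step 13. [r1c4∈{5}] nothing but 5 survives at r1c4. So r1c4=5.
Step 14. [r2c6∈{1}] only 1 remains possible at r2c6, so r2c6=1.
Step 15. [r4c3∈{5}] nothing but 5 survives at r4c3 ⇒ r4c3=5.
Step 16. [r1c3∈{1}] nothing but 1 survives at r1c3, so r1c3=1.
Step 17. [r1c2∈{3}] nothing but 3 survives at r1c2, so r1c2=3.
Step 18. [r4c5∈{6}] nothing but 6 survives at r4c5. So r4c5=6.
Step 19. [r6c1∈{4}] nothing but 4 survives at r6c1, so r6c1=4.
Step 20. [r4c4∈{4}] r4c4's peers cover all but 4 ⇒ r4c4=4.
Step 21. [r4c6∈{3}] r4c6 has the single candidate 3, so r4c6=3.
Step 22. [r5c3∈{6}] only 6 remains possible at r5c3, so r5c3=6.
Step 23. [r4c1∈{2}] r4c1 has the single candidate 2. So r4c1=2.
Step 24. [r5c6∈{2}] r5c6 is down to just 2. So r5c6=2.

Answer: 6 3 1 5 2 4 / 5 4 2 6 3 1 / 3 6 4 2 1 5 / 2 1 5 4 6 3 / 1 5 6 3 4 2 / 4 2 3 1 5 6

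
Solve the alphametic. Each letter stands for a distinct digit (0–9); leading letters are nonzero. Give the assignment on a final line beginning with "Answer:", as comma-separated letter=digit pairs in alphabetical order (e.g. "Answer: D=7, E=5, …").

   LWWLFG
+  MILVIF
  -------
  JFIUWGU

Step 1. [J] the sum has 7 digits but both addends have 6; that extra leading digit J is the final carry, namely 1, so J=1.
Step 2. [col 1: G + F ≡ U (mod 10)] several values work for F in column 1 (G + F ≡ U (mod 10), carry-in 0); try F=2, so F=2.
Step 3. [col 1: G + F ≡ U (mod 10)] column 1 (G + F ≡ U (mod 10), carry-in 0) doesn't pin U yet; pick U=8 and continue, so U=8.
Step 4. [col 1: G + F ≡ U (mod 10)] column 1 reads G+F+carry(0)=U with F=2, U=8; with digits 1,2,8 already taken and all letters distinct, the only value for G is 6. So G=6.
Step 5. [col 2: F + I ≡ G (mod 10)] column 2 reads F+I+carry(0)=G with F=2, G=6; with digits 1,2,6,8 already taken and all letters distinct, the only value for I is 4, so I=4.
Step 6. [col 3: L + V ≡ W (mod 10)] column 3 reads L+V+carry(0)=W with nothing yet; with digits 1,2,4,6,8 already taken and all letters distinct, the only value for W is 0 ⇒ W=0.
Step 7. [col 3: L + V ≡ W (mod 10)] several values work for L in column 3 (L + V ≡ W (mod 10), carry-in 0); try L=7. So L=7.
Step 8. [col 3: L + V ≡ W (mod 10)] column 3 reads L+V+carry(0)=W with L=7, W=0; with digits 0,1,2,4,6,7,8 already taken and all letters distinct, the only value for V is 3. So V=3.
Step 9. [col 6: L + M ≡ F (mod 10)] in column 6 we have L+M≡F with carry-in 0; given L=7, F=2 and digits 0,1,2,3,4,6,7,8 already taken and all letters distinct, that pins M to 5 ⇒ M=5.

Answer: F=2, G=6, I=4, J=1, L=7, M=5, U=8, V=3, W=0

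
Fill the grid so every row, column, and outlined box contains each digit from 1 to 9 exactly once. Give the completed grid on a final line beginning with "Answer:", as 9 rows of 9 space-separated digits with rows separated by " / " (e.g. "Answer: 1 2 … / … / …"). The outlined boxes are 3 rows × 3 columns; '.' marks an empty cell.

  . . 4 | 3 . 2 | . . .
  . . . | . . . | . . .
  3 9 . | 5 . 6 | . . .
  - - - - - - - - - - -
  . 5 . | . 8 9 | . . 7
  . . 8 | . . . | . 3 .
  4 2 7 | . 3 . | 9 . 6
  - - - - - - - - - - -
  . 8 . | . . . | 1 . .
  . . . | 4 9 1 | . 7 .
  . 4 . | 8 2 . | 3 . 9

Step 1. [r2c6∈{4,7,8}] 8 has one home in col 6: r2c6 ⇒ r2c6=8.
Step 2. [r1c1∈{1,5,6,7,8}] across col 1, 8 lands solely at r1c1, so r1c1=8.
Step 3. [r5c6∈{4,5,7}] r5c6 is the only open cell in col 6 admitting 4, so r5c6=4.
Step 4. [r7c3∈{2,3,5,6,9}] r7c3 is the only open cell in col 3 admitting 9 ⇒ r7c3=9.
Step 5. [r6c4∈{1}] only 1 remains possible at r6c4 ⇒ r6c4=1.
Step 6. [r2c9∈{1,2,3,4,5}] in row 2, 3 fits only at r2c9. So r2c9=3.
Step 7. [r6c6∈{5}] only 5 remains possible at r6c6, so r6c6=5.
Step 8. [r7c5∈{5,6,7}] r7c5 is the only open cell in col 5 admitting 5. So r7c5=5.
Step 9. [r5c5∈{6,7}] col 5 places 6 nowhere but r5c5 ⇒ r5c5=6.
Step 10. [r5c2∈{1}] r5c2 has the single candidate 1 ⇒ r5c2=1.
Step 11. [r4c1∈{6}] only 6 remains possible at r4c1, so r4c1=6.
Step 12. [r4c8∈{1,2,4}] row 4 places 1 nowhere but r4c8, so r4c8=1.
Step 13. [r4c7∈{2,4}] row 4 places 4 nowhere but r4c7, so r4c7=4.
Step 14. [r9c6∈{7}] only 7 remains possible at r9c6, so r9c6=7.
Step 15. [r1c8∈{5,6,9}] in row 1, 9 fits only at r1c8. So r1c8=9.
Step 16. [r8c2∈{3,6}] r8c2 is the only open cell in col 2 admitting 3, so r8c2=3.
Step 17. [r7c1∈{2,7}] r7c1 is the only open cell in row 7 admitting 7. So r7c1=7.
Step 18. [r5c4∈{2,7}] 7 has one home in row 5: r5c4, so r5c4=7.
Step 19. [r8c7∈{2,5,6,8}] within box 7, every 2-candidate lies in row 8. So r8c7≠2.
Step 20. [r6c8∈{8}] r6c8 is down to just 8 ⇒ r6c8=8.
Step 21. [r7c4∈{6}] r7c4 is down to just 6 ⇒ r7c4=6.
Step 22. [r2c7∈{2,5,6,7}] within box 1, every 5-candidate lies in row 2. So r2c7≠5.
Step 23. [r2c8∈{2,4,5,6}] the pair r3c8,r7c8 in col 8 locks {2,4} between them, so r2c8≠4.
Step 24. [r2c5∈{1,4,7}] 4 has one home in row 2: r2c5. So r2c5=4.
Step 25. [r2c8∈{2,5,6}] r3c8 and r7c8 in col 8 both hold exactly {2,4}; those values are spoken for. So r2c8≠2.
Step 26. [r3c3∈{1,2}] 1 in row 2 is pinned to box 1, so r3c3≠1.
Step 27. [r3c3∈{2}] r3c3 has the single candidate 2. So r3c3=2.
Step 28. [r2c7∈{2,6,7}] r2c7 is the only open cell in row 2 admitting 2 ⇒ r2c7=2.
Step 29. [r7c8∈{2,4}] across col 8, 2 lands solely at r7c8, so r7c8=2.
Step 30. [r5c7∈{5}] r5c7 has the single candidate 5. So r5c7=5.
Step 31. [r1c9∈{1,5}] 5 has one home in row 1: r1c9. So r1c9=5.
Step 32. [r2c8∈{6}] r2c8's peers cover all but 6 ⇒ r2c8=6.
Step 33. [r1c7∈{7}] r1c7 has the single candidate 7, so r1c7=7.
Step 34. [r9c3∈{1,5,6}] 6 has one home in row 9: r9c3, so r9c3=6.
Step 35. [r3c9∈{1,4,8}] r3c9 is the only open cell in col 9 admitting 1. So r3c9=1.
Step 36. [r8c3∈{5}] r8c3's peers cover all but 5, so r8c3=5.
Step 37. [r3c7∈{8}] r3c7 has the single candidate 8, so r3c7=8.
Step 38. [r2c1∈{1,5}] r2c1 is the only open cell in row 2 admitting 5. So r2c1=5.
Step 39. [r4c3∈{3}] only 3 remains possible at r4c3. So r4c3=3.
Step 40. [r2c2∈{7}] r2c2 has the single candidate 7. So r2c2=7.
Step 41. [r8c7∈{6}] only 6 remains possible at r8c7, so r8c7=6.
Step 42. [r8c9∈{8}] r8c9 has the single candidate 8 ⇒ r8c9=8.
Step 43. [r8c1∈{2}] nothing but 2 survives at r8c1 ⇒ r8c1=2.
Step 44. [r4c4∈{2}] only 2 remains possible at r4c4, so r4c4=2.
Step 45. [r3c8∈{4}] nothing but 4 survives at r3c8, so r3c8=4.
Step 46. [r5c9∈{2}] r5c9 is down to just 2 ⇒ r5c9=2.
Step 47. [r9c1∈{1}] r9c1's peers cover all but 1. So r9c1=1.
Step 48. [r5c1∈{9}] only 9 remains possible at r5c1 ⇒ r5c1=9.
Step 49. [r1c2∈{6}] r1c2 has the single candidate 6, so r1c2=6.
Step 50. [r7c6∈{3}] r7c6 has the single candidate 3, so r7c6=3.
Step 51. [r9c8∈{5}] only 5 remains possible at r9c8 ⇒ r9c8=5.
Step 52. [r2c3∈{1}] r2c3 has the single candidate 1, so r2c3=1.
Step 53. [r7c9∈{4}] r7c9 is down to just 4 ⇒ r7c9=4.
Step 54. [r1c5∈{1}] nothing but 1 survives at r1c5 ⇒ r1c5=1.
Step 55. [r3c5∈{7}] r3c5's peers cover all but 7, so r3c5=7.
Step 56. [r2c4∈{9}] nothing but 9 survives at r2c4, so r2c4=9.

Answer: 8 6 4 3 1 2 7 9 5 / 5 7 1 9 4 8 2 6 3 / 3 9 2 5 7 6 8 4 1 / 6 5 3 2 8 9 4 1 7 / 9 1 8 7 6 4 5 3 2 / 4 2 7 1 3 5 9 8 6 / 7 8 9 6 5 3 1 2 4 / 2 3 5 4 9 1 6 7 8 / 1 4 6 8 2 7 3 5 9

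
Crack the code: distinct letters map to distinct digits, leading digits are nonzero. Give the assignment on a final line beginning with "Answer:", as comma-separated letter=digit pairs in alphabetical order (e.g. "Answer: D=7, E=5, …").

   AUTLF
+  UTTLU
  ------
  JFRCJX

Step 1. [J] the sum has 6 digits but both addends have 5; that extra leading digit J is the final carry, namely 1. So J=1.
Step 2. [col 1: F + U ≡ X (mod 10)] column 1 (F + U ≡ X (mod 10), carry-in 0) doesn't pin F yet; pick F=4 and continue, so F=4.
Step 3. [col 1: F + U ≡ X (mod 10)] column 1 (F + U ≡ X (mod 10), carry-in 0) doesn't pin X yet; pick X=0 and continue. So X=0.
Step 4. [col 1: F + U ≡ X (mod 10)] column 1: given F=4, X=0, carry-in 0, and digits 0,1,4 already taken and all letters distinct, F+U≡X (mod 10) forces U=6, so U=6.
Step 5. [col 2: L + L ≡ J (mod 10)] column 2 reads L+L+carry(1)=J with J=1; with digits 0,1,4,6 already taken and all letters distinct, the only value for L is 5. So L=5.
Step 6. [col 3: T + T ≡ C (mod 10)] in column 3 we have T+T≡C with carry-in 1; given nothing yet and digits 0,1,4,5,6 already taken and all letters distinct, that pins C to 7. So C=7.
Step 7. [col 3: T + T ≡ C (mod 10)] T=3 is one option consistent with column 3 (T + T ≡ C (mod 10), carry-in 1) — take it. So T=3.
Step 8. [col 4: U + T ≡ R (mod 10)] column 4 reads U+T+carry(0)=R with U=6, T=3; with digits 0,1,3,4,5,6,7 already taken and all letters distinct, the only value for R is 9. So R=9.
Step 9. [col 5: A + U ≡ F (mod 10)] in column 5 we have A+U≡F with carry-in 0; given U=6, F=4 and digits 0,1,3,4,5,6,7,9 already taken and all letters distinct, that pins A to 8 ⇒ A=8.

Answer: A=8, C=7, F=4, J=1, L=5, R=9, T=3, U=6, X=0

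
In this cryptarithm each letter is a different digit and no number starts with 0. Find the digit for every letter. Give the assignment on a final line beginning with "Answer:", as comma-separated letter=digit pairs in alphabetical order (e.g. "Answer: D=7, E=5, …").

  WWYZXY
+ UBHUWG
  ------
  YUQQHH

Step 1. [col 1: Y + G ≡ H (mod 10)] G=8 is one option consistent with column 1 (Y + G ≡ H (mod 10), carry-in 0) — take it, so G=8.
Step 2. [col 1: Y + G ≡ H (mod 10)] column 1 (Y + G ≡ H (mod 10), carry-in 0) doesn't pin Y yet; pick Y=9 and continue. So Y=9.
Step 3. [col 1: Y + G ≡ H (mod 10)] in column 1 we have Y+G≡H with carry-in 0; given Y=9, G=8 and digits 8,9 already taken and all letters distinct, that pins H to 7. So H=7.
Step 4. [col 2: X + W ≡ H (mod 10)] column 2 (X + W ≡ H (mod 10), carry-in 1) doesn't pin X yet; pick X=2 and continue, so X=2.
Step 5. [col 2: X + W ≡ H (mod 10)] column 2 reads X+W+carry(1)=H with X=2, H=7; with digits 2,7,8,9 already taken and all letters distinct, the only value for W is 4, so W=4.
Step 6. [col 3: Z + U ≡ Q (mod 10)] several values work for Z in column 3 (Z + U ≡ Q (mod 10), carry-in 0); try Z=1 ⇒ Z=1.
Step 7. [col 3: Z + U ≡ Q (mod 10)] column 3: given Z=1, carry-in 0, and digits 1,2,4,7,8,9 already taken and all letters distinct, Z+U≡Q (mod 10) forces U=5, so U=5.
Step 8. [col 3: Z + U ≡ Q (mod 10)] column 3: given Z=1, U=5, carry-in 0, and digits 1,2,4,5,7,8,9 already taken and all letters distinct, Z+U≡Q (mod 10) forces Q=6, so Q=6.
Step 9. [col 5: W + B ≡ U (mod 10)] in column 5 we have W+B≡U with carry-in 1; given W=4, U=5 and digits 1,2,4,5,6,7,8,9 already taken and all letters distinct, that pins B to 0 ⇒ B=0.

Answer: B=0, G=8, H=7, Q=6, U=5, W=4, X=2, Y=9, Z=1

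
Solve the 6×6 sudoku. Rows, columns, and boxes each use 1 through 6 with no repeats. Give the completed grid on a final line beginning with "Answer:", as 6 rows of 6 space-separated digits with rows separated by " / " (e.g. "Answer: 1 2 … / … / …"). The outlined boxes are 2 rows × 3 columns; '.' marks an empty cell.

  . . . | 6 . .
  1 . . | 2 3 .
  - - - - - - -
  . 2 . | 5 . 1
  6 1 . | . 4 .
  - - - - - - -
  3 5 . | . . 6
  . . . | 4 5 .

Step 1. [r1c1∈{2,4,5}] in col 1, 5 fits only at r1c1, so r1c1=5.
Step 2. [r5c3∈{1,2,4}] in row 5, 4 fits only at r5c3 ⇒ r5c3=4.
Step 3. [r1c6∈{4}] r1c6's peers cover all but 4. So r1c6=4.
Step 4. [r6c1∈{2}] r6c1 has the single candidate 2, so r6c1=2.
Step 5. [r2c3∈{6}] only 6 remains possible at r2c3, so r2c3=6.
Step 6. [r3c3∈{3}] r3c3 has the single candidate 3, so r3c3=3.
Step 7. [r5c5∈{1,2}] across row 5, 2 lands solely at r5c5. So r5c5=2.
Step 8. [r6c6∈{3}] r6c6 has the single candidate 3. So r6c6=3.
Step 9. [r4c6∈{2}] only 2 remains possible at r4c6 ⇒ r4c6=2.
Step 10. [r3c1∈{4}] only 4 remains possible at r3c1, so r3c1=4.
Step 11. [r4c3∈{5}] r4c3 has the single candidate 5. So r4c3=5.
Step 12. [r3c5∈{6}] nothing but 6 survives at r3c5. So r3c5=6.
Step 13. [r5c4∈{1}] r5c4's peers cover all but 1 ⇒ r5c4=1.
Step 14. [r6c3∈{1}] r6c3 is down to just 1 ⇒ r6c3=1.
Step 15. [r1c5∈{1}] only 1 remains possible at r1c5, so r1c5=1.
Step 16. [r4c4∈{3}] nothing but 3 survives at r4c4 ⇒ r4c4=3.
Step 17. [r2c6∈{5}] only 5 remains possible at r2c6 ⇒ r2c6=5.
Step 18. [r2c2∈{4}] r2c2's peers cover all but 4, so r2c2=4.
Step 19. [r1c3∈{2}] r1c3's peers cover all but 2, so r1c3=2.
Step 20. [r6c2∈{6}] r6c2 is down to just 6. So r6c2=6.
Step 21. [r1c2∈{3}] only 3 remains possible at r1c2, so r1c2=3.

Answer: 5 3 2 6 1 4 / 1 4 6 2 3 5 / 4 2 3 5 6 1 / 6 1 5 3 4 2 / 3 5 4 1 2 6 / 2 6 1 4 5 3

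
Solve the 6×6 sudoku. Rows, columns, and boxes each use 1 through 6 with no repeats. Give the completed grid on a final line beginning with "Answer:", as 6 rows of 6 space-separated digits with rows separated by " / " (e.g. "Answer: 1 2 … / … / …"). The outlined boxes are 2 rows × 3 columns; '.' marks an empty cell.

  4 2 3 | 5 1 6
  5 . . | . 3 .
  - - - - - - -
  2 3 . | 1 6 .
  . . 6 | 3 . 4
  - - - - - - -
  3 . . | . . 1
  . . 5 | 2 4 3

Step 1. [r2c2∈{1,6}] in row 2, 6 fits only at r2c2 ⇒ r2c2=6.
Step 2. [r4c2∈{1,5}] in col 2, 5 fits only at r4c2, so r4c2=5.
Step 3. [r4c1∈{1}] r4c1 has the single candidate 1 ⇒ r4c1=1.
Step 4. [r3c3∈{4}] r3c3 has the single candidate 4. So r3c3=4.
Step 5. [r5c5∈{5}] r5c5 has the single candidate 5. So r5c5=5.
Step 6. [r2c4∈{4}] r2c4's peers cover all but 4, so r2c4=4.
Step 7. [r5c2∈{4}] nothing but 4 survives at r5c2. So r5c2=4.
Step 8. [r6c2∈{1}] r6c2 is down to just 1, so r6c2=1.
Step 9. [r6c1∈{6}] nothing but 6 survives at r6c1. So r6c1=6.
Step 10. [r5c4∈{6}] only 6 remains possible at r5c4. So r5c4=6.
Step 11. [r2c6∈{2}] nothing but 2 survives at r2c6. So r2c6=2.
Step 12. [r3c6∈{5}] nothing but 5 survives at r3c6. So r3c6=5.
Step 13. [r2c3∈{1}] r2c3 is down to just 1. So r2c3=1.
Step 14. [r5c3∈{2}] r5c3 is down to just 2. So r5c3=2.
Step 15. [r4c5∈{2}] r4c5 has the single candidate 2, so r4c5=2.

Answer: 4 2 3 5 1 6 / 5 6 1 4 3 2 / 2 3 4 1 6 5 / 1 5 6 3 2 4 / 3 4 2 6 5 1 / 6 1 5 2 4 3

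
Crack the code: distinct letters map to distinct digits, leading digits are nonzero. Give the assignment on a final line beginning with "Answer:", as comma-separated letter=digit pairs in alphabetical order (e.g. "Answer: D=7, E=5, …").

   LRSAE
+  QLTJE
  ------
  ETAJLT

Step 1. [col 1: E + E ≡ T (mod 10)] no forcing yet in column 1 (carry-in 0); E=1 is free and consistent — try it, so E=1.
Step 2. [col 1: E + E ≡ T (mod 10)] in column 1 we have E+E≡T with carry-in 0; given E=1 and digits 1 already taken and all letters distinct, that pins T to 2, so T=2.
Step 3. [col 2: A + J ≡ L (mod 10)] column 2 (A + J ≡ L (mod 10), carry-in 0) doesn't pin J yet; pick J=6 and continue, so J=6.
Step 4. [col 2: A + J ≡ L (mod 10)] no forcing yet in column 2 (carry-in 0); A=9 is free and consistent — try it, so A=9.
Step 5. [col 2: A + J ≡ L (mod 10)] in column 2 we have A+J≡L with carry-in 0; given A=9, J=6 and digits 1,2,6,9 already taken and all letters distinct, that pins L to 5, so L=5.
Step 6. [col 3: S + T ≡ J (mod 10)] column 3: given T=2, J=6, carry-in 1, and digits 1,2,5,6,9 already taken and all letters distinct, S+T≡J (mod 10) forces S=3, so S=3.
Step 7. [col 4: R + L ≡ A (mod 10)] column 4 reads R+L+carry(0)=A with L=5, A=9; with digits 1,2,3,5,6,9 already taken and all letters distinct, the only value for R is 4. So R=4.
Step 8. [col 5: L + Q ≡ T (mod 10)] column 5: given L=5, T=2, carry-in 0, and digits 1,2,3,4,5,6,9 already taken and all letters distinct, L+Q≡T (mod 10) forces Q=7 ⇒ Q=7.

Answer: A=9, E=1, J=6, L=5, Q=7, R=4, S=3, T=2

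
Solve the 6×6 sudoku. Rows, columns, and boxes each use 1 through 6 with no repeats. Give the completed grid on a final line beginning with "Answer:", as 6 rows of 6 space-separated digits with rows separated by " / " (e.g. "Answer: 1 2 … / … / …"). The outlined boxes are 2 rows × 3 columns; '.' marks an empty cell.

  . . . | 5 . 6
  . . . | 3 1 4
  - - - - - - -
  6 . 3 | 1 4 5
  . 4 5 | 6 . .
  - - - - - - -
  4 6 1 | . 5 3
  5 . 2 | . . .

Step 1. [r2c1∈{2}] r2c1 is down to just 2 ⇒ r2c1=2.
Step 2. [r1c2∈{1,3}] across col 2, 1 lands solely at r1c2 ⇒ r1c2=1.
Step 3. [r1c5∈{2}] only 2 remains possible at r1c5 ⇒ r1c5=2.
Step 4. [r2c3∈{6}] nothing but 6 survives at r2c3 ⇒ r2c3=6.
Step 5. [r1c3∈{4}] r1c3 is down to just 4, so r1c3=4.
Step 6. [r5c4∈{2}] r5c4 is down to just 2. So r5c4=2.
Step 7. [r3c2∈{2}] r3c2's peers cover all but 2. So r3c2=2.
Step 8. [r6c6∈{1}] r6c6 has the single candidate 1. So r6c6=1.
Step 9. [r4c6∈{2}] r4c6's peers cover all but 2. So r4c6=2.
Step 10. [r6c5∈{6}] r6c5 is down to just 6. So r6c5=6.
Step 11. [r4c1∈{1}] r4c1 has the single candidate 1. So r4c1=1.
Step 12. [r4c5∈{3}] only 3 remains possible at r4c5 ⇒ r4c5=3.
Step 13. [r1c1∈{3}] r1c1's peers cover all but 3, so r1c1=3.
Step 14. [r6c2∈{3}] nothing but 3 survives at r6c2, so r6c2=3.
Step 15. [r6c4∈{4}] r6c4's peers cover all but 4. So r6c4=4.
Step 16. [r2c2∈{5}] r2c2's peers cover all but 5. So r2c2=5.

Answer: 3 1 4 5 2 6 / 2 5 6 3 1 4 / 6 2 3 1 4 5 / 1 4 5 6 3 2 / 4 6 1 2 5 3 / 5 3 2 4 6 1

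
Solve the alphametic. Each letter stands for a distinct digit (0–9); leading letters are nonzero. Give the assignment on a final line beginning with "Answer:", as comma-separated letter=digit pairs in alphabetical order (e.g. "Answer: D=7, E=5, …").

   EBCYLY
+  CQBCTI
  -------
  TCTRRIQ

Step 1. [col 1: Y + I ≡ Q (mod 10)] Q=8 is one option consistent with column 1 (Y + I ≡ Q (mod 10), carry-in 0) — take it. So Q=8.
Step 2. [col 1: Y + I ≡ Q (mod 10)] Y=3 is one option consistent with column 1 (Y + I ≡ Q (mod 10), carry-in 0) — take it ⇒ Y=3.
Step 3. [T] T is the leading digit of a 7-digit sum of two 6-digit numbers; the final carry is exactly 1. So T=1.
Step 4. [col 1: Y + I ≡ Q (mod 10)] in column 1 we have Y+I≡Q with carry-in 0; given Y=3, Q=8 and digits 1,3,8 already taken and all letters distinct, that pins I to 5 ⇒ I=5.
Step 5. [col 2: L + T ≡ I (mod 10)] from column 2 (T=1, I=5, carry-in 0, digits 1,3,5,8 already taken and all letters distinct): L must equal 4. So L=4.
Step 6. [col 3: Y + C ≡ R (mod 10)] several values work for R in column 3 (Y + C ≡ R (mod 10), carry-in 0); try R=0, so R=0.
Step 7. [col 3: Y + C ≡ R (mod 10)] column 3: given Y=3, R=0, carry-in 0, and digits 0,1,3,4,5,8 already taken and all letters distinct, Y+C≡R (mod 10) forces C=7, so C=7.
Step 8. [col 4: C + B ≡ R (mod 10)] column 4: given C=7, R=0, carry-in 1, and digits 0,1,3,4,5,7,8 already taken and all letters distinct, C+B≡R (mod 10) forces B=2, so B=2.
Step 9. [col 6: E + C ≡ C (mod 10)] column 6 reads E+C+carry(1)=C with C=7; with digits 0,1,2,3,4,5,7,8 already taken and all letters distinct, the only value for E is 9. So E=9.

Answer: B=2, C=7, E=9, I=5, L=4, Q=8, R=0, T=1, Y=3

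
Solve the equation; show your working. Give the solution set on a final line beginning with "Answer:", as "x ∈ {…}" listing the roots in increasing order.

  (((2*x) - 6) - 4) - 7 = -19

Step 1. [(((2*x) - 6) - 4) - 7 = -19] add 7: x sits inside (… - 7) ⇒ sub: ((2*x) - 6) - 4 = -12.
Step 2. [((2*x) - 6) - 4 = -12] -4 is outermost — add 4 both sides. So sub: (2*x) - 6 = -8.
Step 3. [(2*x) - 6 = -8] common factor 2 (LHS and -8) — divide through. So factor: x - 3 = -4.
Step 4. [x - 3 = -4] peel the -3: add 3 from each side ⇒ sub: x = -1.

Answer: x ∈ {-1}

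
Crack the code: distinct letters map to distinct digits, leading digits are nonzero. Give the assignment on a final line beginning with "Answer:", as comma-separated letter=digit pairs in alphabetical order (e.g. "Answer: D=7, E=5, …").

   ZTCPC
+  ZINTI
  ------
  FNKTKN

Step 1. [col 1: C + I ≡ N (mod 10)] column 1 (C + I ≡ N (mod 10), carry-in 0) doesn't pin I yet; pick I=2 and continue ⇒ I=2.
Step 2. [col 1: C + I ≡ N (mod 10)] N=8 is one option consistent with column 1 (C + I ≡ N (mod 10), carry-in 0) — take it ⇒ N=8.
Step 3. [col 1: C + I ≡ N (mod 10)] in column 1 we have C+I≡N with carry-in 0; given I=2, N=8 and digits 2,8 already taken and all letters distinct, that pins C to 6, so C=6.
Step 4. [col 2: P + T ≡ K (mod 10)] no forcing yet in column 2 (carry-in 0); K=7 is free and consistent — try it. So K=7.
Step 5. [col 2: P + T ≡ K (mod 10)] T=4 is one option consistent with column 2 (P + T ≡ K (mod 10), carry-in 0) — take it, so T=4.
Step 6. [F] adding two 5-digit numbers gives at most 5+1 digits, and here it does — F is that final carry and must be 1, so F=1.
Step 7. [col 2: P + T ≡ K (mod 10)] from column 2 (T=4, K=7, carry-in 0, digits 1,2,4,6,7,8 already taken and all letters distinct): P must equal 3, so P=3.
Step 8. [col 5: Z + Z ≡ N (mod 10)] column 5 reads Z+Z+carry(0)=N with N=8; with digits 1,2,3,4,6,7,8 already taken and all letters distinct, the only value for Z is 9. So Z=9.

Answer: C=6, F=1, I=2, K=7, N=8, P=3, T=4, Z=9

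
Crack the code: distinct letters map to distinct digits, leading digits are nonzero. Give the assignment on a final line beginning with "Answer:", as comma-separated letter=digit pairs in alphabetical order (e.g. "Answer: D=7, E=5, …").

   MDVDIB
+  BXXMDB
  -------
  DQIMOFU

Step 1. [D] the sum has 7 digits but both addends have 6; that extra leading digit D is the final carry, namely 1, so D=1.
Step 2. [col 1: B + B ≡ U (mod 10)] B=2 is one option consistent with column 1 (B + B ≡ U (mod 10), carry-in 0) — take it. So B=2.
Step 3. [col 1: B + B ≡ U (mod 10)] from column 1 (B=2, carry-in 0, digits 1,2 already taken and all letters distinct): U must equal 4. So U=4.
Step 4. [col 2: I + D ≡ F (mod 10)] I=6 is one option consistent with column 2 (I + D ≡ F (mod 10), carry-in 0) — take it ⇒ I=6.
Step 5. [col 2: I + D ≡ F (mod 10)] column 2 reads I+D+carry(0)=F with I=6, D=1; with digits 1,2,4,6 already taken and all letters distinct, the only value for F is 7. So F=7.
Step 6. [col 3: D + M ≡ O (mod 10)] several values work for O in column 3 (D + M ≡ O (mod 10), carry-in 0); try O=9, so O=9.
Step 7. [col 3: D + M ≡ O (mod 10)] column 3 reads D+M+carry(0)=O with D=1, O=9; with digits 1,2,4,6,7,9 already taken and all letters distinct, the only value for M is 8 ⇒ M=8.
Step 8. [col 4: V + X ≡ M (mod 10)] column 4 (V + X ≡ M (mod 10), carry-in 0) doesn't pin V yet; pick V=3 and continue, so V=3.
Step 9. [col 4: V + X ≡ M (mod 10)] column 4 reads V+X+carry(0)=M with V=3, M=8; with digits 1,2,3,4,6,7,8,9 already taken and all letters distinct, the only value for X is 5, so X=5.
Step 10. [col 6: M + B ≡ Q (mod 10)] column 6: given M=8, B=2, carry-in 0, and digits 1,2,3,4,5,6,7,8,9 already taken and all letters distinct, M+B≡Q (mod 10) forces Q=0 ⇒ Q=0.

Answer: B=2, D=1, F=7, I=6, M=8, O=9, Q=0, U=4, V=3, X=5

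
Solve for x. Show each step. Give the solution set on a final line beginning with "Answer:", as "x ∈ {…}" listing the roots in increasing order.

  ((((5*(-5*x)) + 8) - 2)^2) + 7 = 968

Step 1. [((((5*(-5*x)) + 8) - 2)^2) + 7 = 968] +7 is outermost — subtract 7 both sides, so sub: (((5*(-5*x)) + 8) - 2)^2 = 961.
Step 2. [(((5*(-5*x)) + 8) - 2)^2 = 961] LHS squared, RHS 961 ≥ 0: apply √ (±), so sqrt: ((5*(-5*x)) + 8) - 2 = 31 or -31.
Step 3. [((5*(-5*x)) + 8) - 2 = 31 or -31] add 2: x sits inside (… - 2) ⇒ sub: (5*(-5*x)) + 8 = 33 or -29.
Step 4. [(5*(-5*x)) + 8 = 33 or -29] subtract 8: x sits inside (… + 8), so sub: 5*(-5*x) = 25 or -37.
Step 5. [5*(-5*x) = 25 or -37] LHS = 5·(…); ÷5 both sides, so div: -5*x = 5 or -37/5.
Step 6. [-5*x = 5 or -37/5] divide by the outer -5 ⇒ div: x = -1 or 37/25.

Answer: x ∈ {-1, 37/25}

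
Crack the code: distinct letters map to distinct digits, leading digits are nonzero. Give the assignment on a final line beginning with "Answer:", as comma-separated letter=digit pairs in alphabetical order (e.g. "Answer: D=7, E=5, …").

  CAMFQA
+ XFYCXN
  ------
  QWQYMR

Step 1. [col 1: A + N ≡ R (mod 10)] several values work for A in column 1 (A + N ≡ R (mod 10), carry-in 0); try A=1. So A=1.
Step 2. [col 1: A + N ≡ R (mod 10)] no forcing yet in column 1 (carry-in 0); R=0 is free and consistent — try it. So R=0.
Step 3. [col 1: A + N ≡ R (mod 10)] column 1 reads A+N+carry(0)=R with A=1, R=0; with digits 0,1 already taken and all letters distinct, the only value for N is 9. So N=9.
Step 4. [col 2: Q + X ≡ M (mod 10)] X=2 is one option consistent with column 2 (Q + X ≡ M (mod 10), carry-in 1) — take it ⇒ X=2.
Step 5. [col 2: Q + X ≡ M (mod 10)] several values work for Q in column 2 (Q + X ≡ M (mod 10), carry-in 1); try Q=5 ⇒ Q=5.
Step 6. [col 2: Q + X ≡ M (mod 10)] column 2: given Q=5, X=2, carry-in 1, and digits 0,1,2,5,9 already taken and all letters distinct, Q+X≡M (mod 10) forces M=8. So M=8.
Step 7. [col 3: F + C ≡ Y (mod 10)] column 3 (F + C ≡ Y (mod 10), carry-in 0) doesn't pin C yet; pick C=3 and continue, so C=3.
Step 8. [col 3: F + C ≡ Y (mod 10)] column 3 reads F+C+carry(0)=Y with C=3; with digits 0,1,2,3,5,8,9 already taken and all letters distinct, the only value for Y is 7, so Y=7.
Step 9. [col 3: F + C ≡ Y (mod 10)] from column 3 (C=3, Y=7, carry-in 0, digits 0,1,2,3,5,7,8,9 already taken and all letters distinct): F must equal 4, so F=4.
Step 10. [col 5: A + F ≡ W (mod 10)] column 5: given A=1, F=4, carry-in 1, and digits 0,1,2,3,4,5,7,8,9 already taken and all letters distinct, A+F≡W (mod 10) forces W=6 ⇒ W=6.

Answer: A=1, C=3, F=4, M=8, N=9, Q=5, R=0, W=6, X=2, Y=7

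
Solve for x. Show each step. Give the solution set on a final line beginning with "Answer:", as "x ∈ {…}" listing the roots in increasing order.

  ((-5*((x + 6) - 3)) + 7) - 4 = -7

Step 1. [((-5*((x + 6) - 3)) + 7) - 4 = -7] 4 comes off first (add 4). So sub: (-5*((x + 6) - 3)) + 7 = -3.
Step 2. [(-5*((x + 6) - 3)) + 7 = -3] subtract 7: x sits inside (… + 7) ⇒ sub: -5*((x + 6) - 3) = -10.
Step 3. [-5*((x + 6) - 3) = -10] LHS = -5·(…); ÷-5 both sides ⇒ div: (x + 6) - 3 = 2.
Step 4. [(x + 6) - 3 = 2] 3 comes off first (add 3), so sub: x + 6 = 5.
Step 5. [x + 6 = 5] the outer +6 inverts by subtracting 6 ⇒ sub: x = -1.

Answer: x ∈ {-1}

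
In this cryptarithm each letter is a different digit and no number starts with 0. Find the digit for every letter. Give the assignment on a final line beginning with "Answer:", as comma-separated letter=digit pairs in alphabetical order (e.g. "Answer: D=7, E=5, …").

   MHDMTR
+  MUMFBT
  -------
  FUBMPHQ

Step 1. [col 1: R + T ≡ Q (mod 10)] several values work for Q in column 1 (R + T ≡ Q (mod 10), carry-in 0); try Q=3 ⇒ Q=3.
Step 2. [F] the sum has 7 digits but both addends have 6; that extra leading digit F is the final carry, namely 1. So F=1.
Step 3. [col 1: R + T ≡ Q (mod 10)] no forcing yet in column 1 (carry-in 0); R=8 is free and consistent — try it, so R=8.
Step 4. [col 1: R + T ≡ Q (mod 10)] column 1 reads R+T+carry(0)=Q with R=8, Q=3; with digits 1,3,8 already taken and all letters distinct, the only value for T is 5, so T=5.
Step 5. [col 2: T + B ≡ H (mod 10)] column 2 (T + B ≡ H (mod 10), carry-in 1) doesn't pin H yet; pick H=2 and continue, so H=2.
Step 6. [col 2: T + B ≡ H (mod 10)] column 2: given T=5, H=2, carry-in 1, and digits 1,2,3,5,8 already taken and all letters distinct, T+B≡H (mod 10) forces B=6, so B=6.
Step 7. [col 3: M + F ≡ P (mod 10)] from column 3 (F=1, carry-in 1, digits 1,2,3,5,6,8 already taken and all letters distinct): P must equal 9. So P=9.
Step 8. [col 3: M + F ≡ P (mod 10)] column 3 reads M+F+carry(1)=P with F=1, P=9; with digits 1,2,3,5,6,8,9 already taken and all letters distinct, the only value for M is 7, so M=7.
Step 9. [col 4: D + M ≡ M (mod 10)] from column 4 (M=7, carry-in 0, digits 1,2,3,5,6,7,8,9 already taken and all letters distinct): D must equal 0, so D=0.
Step 10. [col 5: H + U ≡ B (mod 10)] from column 5 (H=2, B=6, carry-in 0, digits 0,1,2,3,5,6,7,8,9 already taken and all letters distinct): U must equal 4 ⇒ U=4.

Answer: B=6, D=0, F=1, H=2, M=7, P=9, Q=3, R=8, T=5, U=4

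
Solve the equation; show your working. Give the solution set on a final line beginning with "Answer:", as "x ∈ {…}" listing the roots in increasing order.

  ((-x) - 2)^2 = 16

Step 1. [((-x) - 2)^2 = 16] LHS squared, RHS 16 ≥ 0: apply √ (±). So sqrt: (-x) - 2 = 4 or -4.
Step 2. [(-x) - 2 = 4 or -4] the outer -2 inverts by adding 2 ⇒ sub: -x = 6 or -2.
Step 3. [-x = 6 or -2] flip signs both sides, so neg: x = -6 or 2.

Answer: x ∈ {-6, 2}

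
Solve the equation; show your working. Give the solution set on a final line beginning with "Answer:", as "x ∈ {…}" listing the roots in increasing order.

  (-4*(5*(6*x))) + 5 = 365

Step 1. [(-4*(5*(6*x))) + 5 = 365] the outer +5 inverts by subtracting 5 ⇒ sub: -4*(5*(6*x)) = 360.
Step 2. [-4*(5*(6*x)) = 360] leading coefficient -4: divide by -4 ⇒ div: 5*(6*x) = -90.
Step 3. [5*(6*x) = -90] 5·(inner) — divide through by 5, so div: 6*x = -18.
Step 4. [6*x = -18] LHS = 6·(…); ÷6 both sides. So div: x = -3.

Answer: x ∈ {-3}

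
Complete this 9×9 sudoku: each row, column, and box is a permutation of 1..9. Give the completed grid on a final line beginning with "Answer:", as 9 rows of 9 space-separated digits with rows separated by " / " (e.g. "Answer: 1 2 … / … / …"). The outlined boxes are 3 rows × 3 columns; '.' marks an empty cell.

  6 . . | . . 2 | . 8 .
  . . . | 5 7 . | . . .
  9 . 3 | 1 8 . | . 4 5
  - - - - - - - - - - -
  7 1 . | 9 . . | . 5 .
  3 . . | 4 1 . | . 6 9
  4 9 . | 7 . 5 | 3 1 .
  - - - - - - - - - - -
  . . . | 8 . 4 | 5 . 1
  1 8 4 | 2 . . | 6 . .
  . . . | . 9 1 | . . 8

Step 1. [r7c1∈{2}] nothing but 2 survives at r7c1 ⇒ r7c1=2.
Step 2. [r6c9∈{2}] nothing but 2 survives at r6c9 ⇒ r6c9=2.
Step 3. [r8c8∈{3,7,9}] r8c8 is the only open cell in row 8 admitting 9, so r8c8=9.
Step 4. [r1c4∈{3}] only 3 remains possible at r1c4, so r1c4=3.
Step 5. [r1c9∈{7}] r1c9's peers cover all but 7 ⇒ r1c9=7.
Step 6. [r8c9∈{3}] r8c9's peers cover all but 3, so r8c9=3.
Step 7. [r7c8∈{7}] r7c8 is down to just 7 ⇒ r7c8=7.
Step 8. [r3c7∈{2}] r3c7 is down to just 2, so r3c7=2.
Step 9. [r6c5∈{6}] only 6 remains possible at r6c5 ⇒ r6c5=6.
Step 10. [r9c2∈{3,5,6,7}] r9c2 is the only open cell in row 9 admitting 3, so r9c2=3.
Step 11. [r4c3∈{2,6,8}] r4c3 is the only open cell in row 4 admitting 6. So r4c3=6.
Step 12. [r5c6∈{8}] r5c6's peers cover all but 8 ⇒ r5c6=8.
Step 13. [r2c2∈{2,4}] across row 2, 4 lands solely at r2c2 ⇒ r2c2=4.
Step 14. [r2c3∈{1,2,8}] r2c3 is the only open cell in row 2 admitting 2. So r2c3=2.
Step 15. [r5c3∈{5}] r5c3 has the single candidate 5 ⇒ r5c3=5.
Step 16. [r2c7∈{1,9}] across row 2, 1 lands solely at r2c7. So r2c7=1.
Step 17. [r2c6∈{6,9}] across row 2, 9 lands solely at r2c6, so r2c6=9.
Step 18. [r9c7∈{4}] r9c7's peers cover all but 4, so r9c7=4.
Step 19. [r4c5∈{2,3}] in row 4, 2 fits only at r4c5, so r4c5=2.
Step 20. [r8c5∈{5}] r8c5's peers cover all but 5 ⇒ r8c5=5.
Step 21. [r1c2∈{5}] r1c2's peers cover all but 5. So r1c2=5.
Step 22. [r5c7∈{7}] only 7 remains possible at r5c7, so r5c7=7.
Step 23. [r9c1∈{5}] nothing but 5 survives at r9c1, so r9c1=5.
Step 24. [r7c5∈{3}] r7c5 is down to just 3. So r7c5=3.
Step 25. [r7c3∈{9}] r7c3's peers cover all but 9 ⇒ r7c3=9.
Step 26. [r2c1∈{8}] r2c1's peers cover all but 8 ⇒ r2c1=8.
Step 27. [r1c5∈{4}] r1c5 has the single candidate 4, so r1c5=4.
Step 28. [r2c9∈{6}] r2c9 has the single candidate 6, so r2c9=6.
Step 29. [r4c7∈{8}] only 8 remains possible at r4c7. So r4c7=8.
Step 30. [r9c4∈{6}] r9c4 has the single candidate 6. So r9c4=6.
Step 31. [r9c8∈{2}] r9c8 is down to just 2. So r9c8=2.
Step 32. [r1c3∈{1}] only 1 remains possible at r1c3, so r1c3=1.
Step 33. [r5c2∈{2}] r5c2 has the single candidate 2 ⇒ r5c2=2.
Step 34. [r7c2∈{6}] only 6 remains possible at r7c2. So r7c2=6.
Step 35. [r1c7∈{9}] nothing but 9 survives at r1c7. So r1c7=9.
Step 36. [r2c8∈{3}] r2c8 has the single candidate 3, so r2c8=3.
Step 37. [r9c3∈{7}] only 7 remains possible at r9c3 ⇒ r9c3=7.
Step 38. [r6c3∈{8}] nothing but 8 survives at r6c3. So r6c3=8.
Step 39. [r3c2∈{7}] only 7 remains possible at r3c2, so r3c2=7.
Step 40. [r8c6∈{7}] r8c6's peers cover all but 7, so r8c6=7.
Step 41. [r4c9∈{4}] r4c9 has the single candidate 4, so r4c9=4.
Step 42. [r4c6∈{3}] r4c6's peers cover all but 3. So r4c6=3.
Step 43. [r3c6∈{6}] r3c6's peers cover all but 6. So r3c6=6.

Answer: 6 5 1 3 4 2 9 8 7 / 8 4 2 5 7 9 1 3 6 / 9 7 3 1 8 6 2 4 5 / 7 1 6 9 2 3 8 5 4 / 3 2 5 4 1 8 7 6 9 / 4 9 8 7 6 5 3 1 2 / 2 6 9 8 3 4 5 7 1 / 1 8 4 2 5 7 6 9 3 / 5 3 7 6 9 1 4 2 8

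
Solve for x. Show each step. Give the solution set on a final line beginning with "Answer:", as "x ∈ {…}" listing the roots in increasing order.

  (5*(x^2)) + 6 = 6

Step 1. [(5*(x^2)) + 6 = 6] subtract 6: x sits inside (… + 6) ⇒ sub: 5*(x^2) = 0.
Step 2. [5*(x^2) = 0] divide by the outer 5. So div: x^2 = 0.
Step 3. [x^2 = 0] LHS squared, RHS 0 ≥ 0: apply √ (±), so sqrt: x = 0.

Answer: x ∈ {0}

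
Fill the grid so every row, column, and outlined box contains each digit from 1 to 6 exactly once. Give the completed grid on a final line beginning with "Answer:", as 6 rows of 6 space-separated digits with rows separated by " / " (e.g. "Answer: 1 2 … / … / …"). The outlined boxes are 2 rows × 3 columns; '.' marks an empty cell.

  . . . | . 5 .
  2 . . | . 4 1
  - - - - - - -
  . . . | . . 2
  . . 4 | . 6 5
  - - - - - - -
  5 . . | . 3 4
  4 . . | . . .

Step 1. [r1c6∈{3,6}] col 6 places 3 nowhere but r1c6, so r1c6=3.
Step 2. [r3c5∈{1}] r3c5 has the single candidate 1 ⇒ r3c5=1.
Step 3. [r2c4∈{6}] r2c4 is down to just 6, so r2c4=6.
Step 4. [r6c5∈{2}] r6c5 has the single candidate 2. So r6c5=2.
Step 5. [r5c4∈{1}] nothing but 1 survives at r5c4, so r5c4=1.
Step 6. [r4c4∈{3}] r4c4 is down to just 3, so r4c4=3.
Step 7. [r3c1∈{3,6}] col 1 places 3 nowhere but r3c1. So r3c1=3.
Step 8. [r1c1∈{1,6}] across col 1, 6 lands solely at r1c1. So r1c1=6.
Step 9. [r4c2∈{1,2}] 2 has one home in row 4: r4c2. So r4c2=2.
Step 10. [r5c2∈{6}] only 6 remains possible at r5c2. So r5c2=6.
Step 11. [r1c3∈{1}] r1c3's peers cover all but 1 ⇒ r1c3=1.
Step 12. [r3c2∈{5}] r3c2's peers cover all but 5, so r3c2=5.
Step 13. [r2c2∈{3}] nothing but 3 survives at r2c2, so r2c2=3.
Step 14. [r4c1∈{1}] r4c1's peers cover all but 1, so r4c1=1.
Step 15. [r6c3∈{3}] only 3 remains possible at r6c3 ⇒ r6c3=3.
Step 16. [r3c3∈{6}] r3c3 is down to just 6. So r3c3=6.
Step 17. [r6c6∈{6}] r6c6 has the single candidate 6 ⇒ r6c6=6.
Step 18. [r5c3∈{2}] r5c3 has the single candidate 2, so r5c3=2.
Step 19. [r3c4∈{4}] only 4 remains possible at r3c4. So r3c4=4.
Step 20. [r2c3∈{5}] r2c3 is down to just 5, so r2c3=5.
Step 21. [r6c4∈{5}] nothing but 5 survives at r6c4, so r6c4=5.
Step 22. [r1c4∈{2}] nothing but 2 survives at r1c4, so r1c4=2.
Step 23. [r1c2∈{4}] r1c2's peers cover all but 4, so r1c2=4.
Step 24. [r6c2∈{1}] r6c2's peers cover all but 1, so r6c2=1.

Answer: 6 4 1 2 5 3 / 2 3 5 6 4 1 / 3 5 6 4 1 2 / 1 2 4 3 6 5 / 5 6 2 1 3 4 / 4 1 3 5 2 6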